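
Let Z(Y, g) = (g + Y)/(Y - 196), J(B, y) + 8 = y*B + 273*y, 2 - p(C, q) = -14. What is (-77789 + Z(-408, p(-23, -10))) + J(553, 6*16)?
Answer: 226447/151 ≈ 1499.6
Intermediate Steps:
p(C, q) = 16 (p(C, q) = 2 - 1*(-14) = 2 + 14 = 16)
J(B, y) = -8 + 273*y + B*y (J(B, y) = -8 + (y*B + 273*y) = -8 + (B*y + 273*y) = -8 + (273*y + B*y) = -8 + 273*y + B*y)
Z(Y, g) = (Y + g)/(-196 + Y)
(-77789 + Z(-408, p(-23, -10))) + J(553, 6*16) = (-77789 + (-408 + 16)/(-196 - 408)) + (-8 + 273*(6*16) + 553*(6*16)) = (-77789 - 392/(-604)) + (-8 + 273*96 + 553*96) = (-77789 - 1/604*(-392)) + (-8 + 26208 + 53088) = (-77789 + 98/151) + 79288 = -11746041/151 + 79288 = 226447/151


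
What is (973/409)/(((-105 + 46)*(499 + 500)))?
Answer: -973/24106869 ≈ -4.0362e-5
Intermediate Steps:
(973/409)/(((-105 + 46)*(499 + 500))) = (973*(1/409))/((-59*999)) = (973/409)/(-58941) = (973/409)*(-1/58941) = -973/24106869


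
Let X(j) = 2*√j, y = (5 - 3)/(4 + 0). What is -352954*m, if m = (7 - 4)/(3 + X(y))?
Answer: -453798 + 151266*√2 ≈ -2.3988e+5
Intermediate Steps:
y = ½ (y = 2/4 = 2*(¼) = ½ ≈ 0.50000)
m = 3/(3 + √2) (m = (7 - 4)/(3 + 2*√(½)) = 3/(3 + 2*(√2/2)) = 3/(3 + √2) ≈ 0.67962)
-352954*m = -352954*(9/7 - 3*√2/7) = -453798 + 151266*√2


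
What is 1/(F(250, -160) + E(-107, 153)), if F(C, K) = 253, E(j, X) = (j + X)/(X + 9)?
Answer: 81/20516 ≈ 0.0039481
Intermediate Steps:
E(j, X) = (X + j)/(9 + X)
1/(F(250, -160) + E(-107, 153)) = 1/(253 + (153 - 107)/(9 + 153)) = 1/(253 + 46/162) = 1/(253 + (1/162)*46) = 1/(253 + 23/81) = 1/(20516/81) = 81/20516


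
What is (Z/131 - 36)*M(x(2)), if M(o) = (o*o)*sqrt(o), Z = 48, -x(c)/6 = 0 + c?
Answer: -1344384*I*sqrt(3)/131 ≈ -17775.0*I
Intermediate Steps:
x(c) = -6*c (x(c) = -6*(0 + c) = -6*c)
M(o) = o**(5/2) (M(o) = o**2*sqrt(o) = o**(5/2))
(Z/131 - 36)*M(x(2)) = (48/131 - 36)*(-6*2)**(5/2) = (48*(1/131) - 36)*(-12)**(5/2) = (48/131 - 36)*(288*I*sqrt(3)) = -1344384*I*sqrt(3)/131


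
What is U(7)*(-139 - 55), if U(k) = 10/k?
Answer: -1940/7 ≈ -277.14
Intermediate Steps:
U(7)*(-139 - 55) = (10/7)*(-139 - 55) = (10*(⅐))*(-194) = (10/7)*(-194) = -1940/7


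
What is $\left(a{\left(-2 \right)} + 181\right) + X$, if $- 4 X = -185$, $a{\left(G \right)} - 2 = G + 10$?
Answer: $\frac{949}{4} \approx 237.25$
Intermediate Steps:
$a{\left(G \right)} = 12 + G$ ($a{\left(G \right)} = 2 + \left(G + 10\right) = 2 + \left(10 + G\right) = 12 + G$)
$X = \frac{185}{4}$ ($X = \left(- \frac{1}{4}\right) \left(-185\right) = \frac{185}{4} \approx 46.25$)
$\left(a{\left(-2 \right)} + 181\right) + X = \left(\left(12 - 2\right) + 181\right) + \frac{185}{4} = \left(10 + 181\right) + \frac{185}{4} = 191 + \frac{185}{4} = \frac{949}{4}$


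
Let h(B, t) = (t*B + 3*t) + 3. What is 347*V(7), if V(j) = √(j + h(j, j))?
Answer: 1388*√5 ≈ 3103.7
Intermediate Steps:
h(B, t) = 3 + 3*t + B*t (h(B, t) = (B*t + 3*t) + 3 = (3*t + B*t) + 3 = 3 + 3*t + B*t)
V(j) = √(3 + j² + 4*j) (V(j) = √(j + (3 + 3*j + j*j)) = √(j + (3 + 3*j + j²)) = √(j + (3 + j² + 3*j)) = √(3 + j² + 4*j))
347*V(7) = 347*√(3 + 7² + 4*7) = 347*√(3 + 49 + 28) = 347*√80 = 347*(4*√5) = 1388*√5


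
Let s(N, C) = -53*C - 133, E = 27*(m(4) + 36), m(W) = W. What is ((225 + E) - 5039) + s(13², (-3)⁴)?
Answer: -8160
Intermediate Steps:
E = 1080 (E = 27*(4 + 36) = 27*40 = 1080)
s(N, C) = -133 - 53*C
((225 + E) - 5039) + s(13², (-3)⁴) = ((225 + 1080) - 5039) + (-133 - 53*(-3)⁴) = (1305 - 5039) + (-133 - 53*81) = -3734 + (-133 - 4293) = -3734 - 4426 = -8160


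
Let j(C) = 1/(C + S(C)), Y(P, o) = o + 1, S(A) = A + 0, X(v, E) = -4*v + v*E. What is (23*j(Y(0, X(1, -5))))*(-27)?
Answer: 621/16 ≈ 38.813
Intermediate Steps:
X(v, E) = -4*v + E*v
S(A) = A
Y(P, o) = 1 + o
j(C) = 1/(2*C) (j(C) = 1/(C + C) = 1/(2*C))
(23*j(Y(0, X(1, -5))))*(-27) = (23*(1/(2*(1 + 1*(-4 - 5)))))*(-27) = (23*(1/(2*(1 + 1*(-9)))))*(-27) = (23*(1/(2*(1 - 9))))*(-27) = (23*((1/2)/(-8)))*(-27) = (23*((1/2)*(-1/8)))*(-27) = (23*(-1/16))*(-27) = -23/16*(-27) = 621/16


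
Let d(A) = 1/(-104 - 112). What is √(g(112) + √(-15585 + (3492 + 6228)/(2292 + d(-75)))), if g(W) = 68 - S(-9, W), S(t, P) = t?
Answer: √(18872337718157 + 495071*I*√3818770761748065)/495071 ≈ 10.575 + 5.9018*I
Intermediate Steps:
d(A) = -1/216 (d(A) = 1/(-216) = -1/216)
g(W) = 77 (g(W) = 68 - 1*(-9) = 68 + 9 = 77)
√(g(112) + √(-15585 + (3492 + 6228)/(2292 + d(-75)))) = √(77 + √(-15585 + (3492 + 6228)/(2292 - 1/216))) = √(77 + √(-15585 + 9720/(495071/216))) = √(77 + √(-15585 + 9720*(216/495071))) = √(77 + √(-15585 + 2099520/495071)) = √(77 + √(-7713582015/495071)) = √(77 + I*√3818770761748065/495071)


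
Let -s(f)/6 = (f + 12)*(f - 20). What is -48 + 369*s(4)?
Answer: 566736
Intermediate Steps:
s(f) = -6*(-20 + f)*(12 + f) (s(f) = -6*(f + 12)*(f - 20) = -6*(12 + f)*(-20 + f) = -6*(-20 + f)*(12 + f))
-48 + 369*s(4) = -48 + 369*(1440 - 6*4² + 48*4) = -48 + 369*(1440 - 6*16 + 192) = -48 + 369*(1440 - 96 + 192) = -48 + 369*1536 = -48 + 566784 = 566736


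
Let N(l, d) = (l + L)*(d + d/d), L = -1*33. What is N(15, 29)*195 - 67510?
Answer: -172810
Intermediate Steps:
L = -33
N(l, d) = (1 + d)*(-33 + l) (N(l, d) = (l - 33)*(d + d/d) = (-33 + l)*(d + 1) = (-33 + l)*(1 + d) = (1 + d)*(-33 + l))
N(15, 29)*195 - 67510 = (-33 + 15 - 33*29 + 29*15)*195 - 67510 = (-33 + 15 - 957 + 435)*195 - 67510 = -540*195 - 67510 = -105300 - 67510 = -172810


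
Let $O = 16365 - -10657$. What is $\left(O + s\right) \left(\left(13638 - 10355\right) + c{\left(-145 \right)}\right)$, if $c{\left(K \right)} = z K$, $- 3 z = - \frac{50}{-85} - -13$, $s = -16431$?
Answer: $41726048$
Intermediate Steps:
$z = - \frac{77}{17}$ ($z = - \frac{- \frac{50}{-85} - -13}{3} = - \frac{\left(-50\right) \left(- \frac{1}{85}\right) + 13}{3} = - \frac{\frac{10}{17} + 13}{3} = \left(- \frac{1}{3}\right) \frac{231}{17} = - \frac{77}{17} \approx -4.5294$)
$O = 27022$ ($O = 16365 + 10657 = 27022$)
$c{\left(K \right)} = - \frac{77 K}{17}$
$\left(O + s\right) \left(\left(13638 - 10355\right) + c{\left(-145 \right)}\right) = \left(27022 - 16431\right) \left(\left(13638 - 10355\right) - - \frac{11165}{17}\right) = 10591 \left(3283 + \frac{11165}{17}\right) = 10591 \cdot \frac{66976}{17} = 41726048$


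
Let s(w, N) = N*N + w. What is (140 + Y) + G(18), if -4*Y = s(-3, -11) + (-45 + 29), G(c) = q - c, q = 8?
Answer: 209/2 ≈ 104.50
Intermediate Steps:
G(c) = 8 - c
s(w, N) = w + N² (s(w, N) = N² + w = w + N²)
Y = -51/2 (Y = -((-3 + (-11)²) + (-45 + 29))/4 = -((-3 + 121) - 16)/4 = -(118 - 16)/4 = -¼*102 = -51/2 ≈ -25.500)
(140 + Y) + G(18) = (140 - 51/2) + (8 - 1*18) = 229/2 + (8 - 18) = 229/2 - 10 = 209/2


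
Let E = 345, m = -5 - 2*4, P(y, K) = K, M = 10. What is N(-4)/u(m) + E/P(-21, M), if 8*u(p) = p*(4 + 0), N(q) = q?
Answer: 913/26 ≈ 35.115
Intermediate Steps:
m = -13 (m = -5 - 8 = -13)
u(p) = p/2 (u(p) = (p*(4 + 0))/8 = (p*4)/8 = (4*p)/8 = p/2)
N(-4)/u(m) + E/P(-21, M) = -4/((1/2)*(-13)) + 345/10 = -4/(-13/2) + 345*(1/10) = -4*(-2/13) + 69/2 = 8/13 + 69/2 = 913/26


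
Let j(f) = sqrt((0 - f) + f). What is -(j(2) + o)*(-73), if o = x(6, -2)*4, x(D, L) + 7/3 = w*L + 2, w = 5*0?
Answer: -292/3 ≈ -97.333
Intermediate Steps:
w = 0
x(D, L) = -1/3 (x(D, L) = -7/3 + (0*L + 2) = -7/3 + (0 + 2) = -7/3 + 2 = -1/3)
j(f) = 0 (j(f) = sqrt(-f + f) = sqrt(0) = 0)
o = -4/3 (o = -1/3*4 = -4/3 ≈ -1.3333)
-(j(2) + o)*(-73) = -(0 - 4/3)*(-73) = -(-4)*(-73)/3 = -1*292/3 = -292/3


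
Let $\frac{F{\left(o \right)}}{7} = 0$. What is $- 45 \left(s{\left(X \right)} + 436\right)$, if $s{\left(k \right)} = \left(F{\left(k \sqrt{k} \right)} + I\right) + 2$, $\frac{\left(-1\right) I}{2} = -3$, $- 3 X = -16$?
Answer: $-19980$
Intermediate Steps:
$X = \frac{16}{3}$ ($X = \left(- \frac{1}{3}\right) \left(-16\right) = \frac{16}{3} \approx 5.3333$)
$F{\left(o \right)} = 0$ ($F{\left(o \right)} = 7 \cdot 0 = 0$)
$I = 6$ ($I = \left(-2\right) \left(-3\right) = 6$)
$s{\left(k \right)} = 8$ ($s{\left(k \right)} = \left(0 + 6\right) + 2 = 6 + 2 = 8$)
$- 45 \left(s{\left(X \right)} + 436\right) = - 45 \left(8 + 436\right) = \left(-45\right) 444 = -19980$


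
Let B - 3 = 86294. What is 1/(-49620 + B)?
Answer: 1/36677 ≈ 2.7265e-5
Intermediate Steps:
B = 86297 (B = 3 + 86294 = 86297)
1/(-49620 + B) = 1/(-49620 + 86297) = 1/36677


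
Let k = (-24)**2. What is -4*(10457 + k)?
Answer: -44132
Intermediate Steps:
k = 576
-4*(10457 + k) = -4*(10457 + 576) = -4*11033 = -44132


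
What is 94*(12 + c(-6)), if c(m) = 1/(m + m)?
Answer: 6721/6 ≈ 1120.2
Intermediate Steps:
c(m) = 1/(2*m)
94*(12 + c(-6)) = 94*(12 + (1/2)/(-6)) = 94*(12 + (1/2)*(-1/6)) = 94*(12 - 1/12) = 94*(143/12) = 6721/6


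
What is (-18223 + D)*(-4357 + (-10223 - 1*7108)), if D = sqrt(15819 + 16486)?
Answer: 395220424 - 21688*sqrt(32305) ≈ 3.9132e+8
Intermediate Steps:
D = sqrt(32305) ≈ 179.74
(-18223 + D)*(-4357 + (-10223 - 1*7108)) = (-18223 + sqrt(32305))*(-4357 + (-10223 - 1*7108)) = (-18223 + sqrt(32305))*(-4357 + (-10223 - 7108)) = (-18223 + sqrt(32305))*(-4357 - 17331) = (-18223 + sqrt(32305))*(-21688) = 395220424 - 21688*sqrt(32305)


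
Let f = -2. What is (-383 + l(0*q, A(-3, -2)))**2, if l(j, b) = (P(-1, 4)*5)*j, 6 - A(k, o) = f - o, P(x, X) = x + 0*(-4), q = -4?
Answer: 146689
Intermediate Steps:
P(x, X) = x (P(x, X) = x + 0 = x)
A(k, o) = 8 + o (A(k, o) = 6 - (-2 - o) = 6 + (2 + o) = 8 + o)
l(j, b) = -5*j (l(j, b) = (-1*5)*j = -5*j)
(-383 + l(0*q, A(-3, -2)))**2 = (-383 - 0*(-4))**2 = (-383 - 5*0)**2 = (-383 + 0)**2 = (-383)**2 = 146689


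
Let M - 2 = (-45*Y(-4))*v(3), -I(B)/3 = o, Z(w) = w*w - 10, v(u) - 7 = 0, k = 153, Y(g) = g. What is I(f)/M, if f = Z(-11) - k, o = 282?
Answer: -423/631 ≈ -0.67036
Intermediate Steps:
v(u) = 7 (v(u) = 7 + 0 = 7)
Z(w) = -10 + w² (Z(w) = w² - 10 = -10 + w²)
f = -42 (f = (-10 + (-11)²) - 1*153 = (-10 + 121) - 153 = 111 - 153 = -42)
I(B) = -846 (I(B) = -3*282 = -846)
M = 1262 (M = 2 - 45*(-4)*7 = 2 + 180*7 = 2 + 1260 = 1262)
I(f)/M = -846/1262 = -846*1/1262 = -423/631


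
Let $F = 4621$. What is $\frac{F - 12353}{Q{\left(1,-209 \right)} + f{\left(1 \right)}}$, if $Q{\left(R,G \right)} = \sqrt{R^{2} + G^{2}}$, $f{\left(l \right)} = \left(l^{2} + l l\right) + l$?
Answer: $\frac{23196}{43673} - \frac{7732 \sqrt{43682}}{43673} \approx -36.471$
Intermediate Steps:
$f{\left(l \right)} = l + 2 l^{2}$ ($f{\left(l \right)} = \left(l^{2} + l^{2}\right) + l = 2 l^{2} + l = l + 2 l^{2}$)
$Q{\left(R,G \right)} = \sqrt{G^{2} + R^{2}}$
$\frac{F - 12353}{Q{\left(1,-209 \right)} + f{\left(1 \right)}} = \frac{4621 - 12353}{\sqrt{\left(-209\right)^{2} + 1^{2}} + 1 \left(1 + 2 \cdot 1\right)} = - \frac{7732}{\sqrt{43681 + 1} + 1 \left(1 + 2\right)} = - \frac{7732}{\sqrt{43682} + 1 \cdot 3} = - \frac{7732}{\sqrt{43682} + 3} = - \frac{7732}{3 + \sqrt{43682}}$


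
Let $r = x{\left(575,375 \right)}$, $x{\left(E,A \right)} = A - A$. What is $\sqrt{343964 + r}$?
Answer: $2 \sqrt{85991} \approx 586.48$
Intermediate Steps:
$x{\left(E,A \right)} = 0$
$r = 0$
$\sqrt{343964 + r} = \sqrt{343964 + 0} = \sqrt{343964} = 2 \sqrt{85991}$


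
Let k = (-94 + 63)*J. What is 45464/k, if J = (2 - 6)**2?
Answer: -5683/62 ≈ -91.661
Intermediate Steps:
J = 16 (J = (-4)**2 = 16)
k = -496 (k = (-94 + 63)*16 = -31*16 = -496)
45464/k = 45464/(-496) = 45464*(-1/496) = -5683/62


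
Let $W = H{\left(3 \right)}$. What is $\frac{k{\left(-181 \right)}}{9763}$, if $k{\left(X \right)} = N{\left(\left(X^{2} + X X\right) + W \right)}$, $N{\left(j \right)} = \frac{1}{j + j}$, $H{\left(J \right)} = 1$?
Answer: $\frac{1}{1279402098} \approx 7.8161 \cdot 10^{-10}$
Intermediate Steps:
$W = 1$
$N{\left(j \right)} = \frac{1}{2 j}$
$k{\left(X \right)} = \frac{1}{2 \left(1 + 2 X^{2}\right)}$ ($k{\left(X \right)} = \frac{1}{2 \left(\left(X^{2} + X X\right) + 1\right)} = \frac{1}{2 \left(\left(X^{2} + X^{2}\right) + 1\right)} = \frac{1}{2 \left(2 X^{2} + 1\right)} = \frac{1}{2 \left(1 + 2 X^{2}\right)}$)
$\frac{k{\left(-181 \right)}}{9763} = \frac{\frac{1}{2} \frac{1}{1 + 2 \left(-181\right)^{2}}}{9763} = \frac{1}{2 \left(1 + 2 \cdot 32761\right)} \frac{1}{9763} = \frac{1}{2 \left(1 + 65522\right)} \frac{1}{9763} = \frac{1}{2 \cdot 65523} \cdot \frac{1}{9763} = \frac{1}{2} \cdot \frac{1}{65523} \cdot \frac{1}{9763} = \frac{1}{131046} \cdot \frac{1}{9763} = \frac{1}{1279402098}$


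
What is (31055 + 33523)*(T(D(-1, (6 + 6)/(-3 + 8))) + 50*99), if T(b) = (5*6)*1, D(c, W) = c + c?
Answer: 321598440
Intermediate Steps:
D(c, W) = 2*c
T(b) = 30 (T(b) = 30*1 = 30)
(31055 + 33523)*(T(D(-1, (6 + 6)/(-3 + 8))) + 50*99) = (31055 + 33523)*(30 + 50*99) = 64578*(30 + 4950) = 64578*4980 = 321598440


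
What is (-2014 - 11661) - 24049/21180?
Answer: -289660549/21180 ≈ -13676.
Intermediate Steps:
(-2014 - 11661) - 24049/21180 = -13675 - 24049*1/21180 = -13675 - 24049/21180 = -289660549/21180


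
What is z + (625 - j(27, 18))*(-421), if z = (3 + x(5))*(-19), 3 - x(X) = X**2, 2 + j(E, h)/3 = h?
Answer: -242556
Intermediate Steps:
j(E, h) = -6 + 3*h
x(X) = 3 - X**2
z = 361 (z = (3 + (3 - 1*5**2))*(-19) = (3 + (3 - 1*25))*(-19) = (3 + (3 - 25))*(-19) = (3 - 22)*(-19) = -19*(-19) = 361)
z + (625 - j(27, 18))*(-421) = 361 + (625 - (-6 + 3*18))*(-421) = 361 + (625 - (-6 + 54))*(-421) = 361 + (625 - 1*48)*(-421) = 361 + (625 - 48)*(-421) = 361 + 577*(-421) = 361 - 242917 = -242556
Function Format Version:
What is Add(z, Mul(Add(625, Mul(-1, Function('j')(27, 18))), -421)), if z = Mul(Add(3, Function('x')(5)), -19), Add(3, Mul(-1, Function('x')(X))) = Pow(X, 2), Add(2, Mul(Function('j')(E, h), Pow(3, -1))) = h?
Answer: -242556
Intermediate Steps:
Function('j')(E, h) = Add(-6, Mul(3, h))
Function('x')(X) = Add(3, Mul(-1, Pow(X, 2)))
z = 361 (z = Mul(Add(3, Add(3, Mul(-1, Pow(5, 2)))), -19) = Mul(Add(3, Add(3, Mul(-1, 25))), -19) = Mul(Add(3, Add(3, -25)), -19) = Mul(Add(3, -22), -19) = Mul(-19, -19) = 361)
Add(z, Mul(Add(625, Mul(-1, Function('j')(27, 18))), -421)) = Add(361, Mul(Add(625, Mul(-1, Add(-6, Mul(3, 18)))), -421)) = Add(361, Mul(Add(625, Mul(-1, Add(-6, 54))), -421)) = Add(361, Mul(Add(625, Mul(-1, 48)), -421)) = Add(361, Mul(Add(625, -48), -421)) = Add(361, Mul(577, -421)) = Add(361, -242917) = -242556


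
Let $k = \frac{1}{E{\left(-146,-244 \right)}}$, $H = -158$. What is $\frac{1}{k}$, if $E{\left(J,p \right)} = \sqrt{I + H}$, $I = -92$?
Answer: $5 i \sqrt{10} \approx 15.811 i$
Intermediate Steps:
$E{\left(J,p \right)} = 5 i \sqrt{10}$ ($E{\left(J,p \right)} = \sqrt{-92 - 158} = \sqrt{-250} = 5 i \sqrt{10}$)
$k = - \frac{i \sqrt{10}}{50}$ ($k = \frac{1}{5 i \sqrt{10}} = - \frac{i \sqrt{10}}{50} \approx - 0.063246 i$)
$\frac{1}{k} = \frac{1}{\left(- \frac{1}{50}\right) i \sqrt{10}} = 5 i \sqrt{10}$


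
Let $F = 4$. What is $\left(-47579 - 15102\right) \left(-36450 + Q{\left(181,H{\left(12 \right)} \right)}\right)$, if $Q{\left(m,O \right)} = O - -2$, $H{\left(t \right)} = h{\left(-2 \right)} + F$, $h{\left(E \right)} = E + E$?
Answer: $2284597088$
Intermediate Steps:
$h{\left(E \right)} = 2 E$
$H{\left(t \right)} = 0$ ($H{\left(t \right)} = 2 \left(-2\right) + 4 = -4 + 4 = 0$)
$Q{\left(m,O \right)} = 2 + O$ ($Q{\left(m,O \right)} = O + 2 = 2 + O$)
$\left(-47579 - 15102\right) \left(-36450 + Q{\left(181,H{\left(12 \right)} \right)}\right) = \left(-47579 - 15102\right) \left(-36450 + \left(2 + 0\right)\right) = - 62681 \left(-36450 + 2\right) = \left(-62681\right) \left(-36448\right) = 2284597088$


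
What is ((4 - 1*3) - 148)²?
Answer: 21609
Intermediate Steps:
((4 - 1*3) - 148)² = ((4 - 3) - 148)² = (1 - 148)² = (-147)² = 21609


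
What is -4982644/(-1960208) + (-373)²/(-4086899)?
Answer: 5022710250531/2002793028748 ≈ 2.5079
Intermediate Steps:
-4982644/(-1960208) + (-373)²/(-4086899) = -4982644*(-1/1960208) + 139129*(-1/4086899) = 1245661/490052 - 139129/4086899 = 5022710250531/2002793028748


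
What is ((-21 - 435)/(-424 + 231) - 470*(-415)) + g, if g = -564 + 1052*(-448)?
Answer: -53423874/193 ≈ -2.7681e+5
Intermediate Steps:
g = -471860 (g = -564 - 471296 = -471860)
((-21 - 435)/(-424 + 231) - 470*(-415)) + g = ((-21 - 435)/(-424 + 231) - 470*(-415)) - 471860 = (-456/(-193) + 195050) - 471860 = (-456*(-1/193) + 195050) - 471860 = (456/193 + 195050) - 471860 = 37645106/193 - 471860 = -53423874/193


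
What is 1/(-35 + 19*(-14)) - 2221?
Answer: -668522/301 ≈ -2221.0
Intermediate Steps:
1/(-35 + 19*(-14)) - 2221 = 1/(-35 - 266) - 2221 = 1/(-301) - 2221 = -1/301 - 2221 = -668522/301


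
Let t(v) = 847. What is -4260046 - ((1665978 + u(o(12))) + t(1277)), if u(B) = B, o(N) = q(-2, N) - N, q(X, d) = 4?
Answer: -5926863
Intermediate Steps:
o(N) = 4 - N
-4260046 - ((1665978 + u(o(12))) + t(1277)) = -4260046 - ((1665978 + (4 - 1*12)) + 847) = -4260046 - ((1665978 + (4 - 12)) + 847) = -4260046 - ((1665978 - 8) + 847) = -4260046 - (1665970 + 847) = -4260046 - 1*1666817 = -4260046 - 1666817 = -5926863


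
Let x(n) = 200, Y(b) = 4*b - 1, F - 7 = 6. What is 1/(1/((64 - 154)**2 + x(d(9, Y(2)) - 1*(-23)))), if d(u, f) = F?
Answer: 8300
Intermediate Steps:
F = 13 (F = 7 + 6 = 13)
Y(b) = -1 + 4*b
d(u, f) = 13
1/(1/((64 - 154)**2 + x(d(9, Y(2)) - 1*(-23)))) = 1/(1/((64 - 154)**2 + 200)) = 1/(1/((-90)**2 + 200)) = 1/(1/(8100 + 200)) = 1/(1/8300) = 8300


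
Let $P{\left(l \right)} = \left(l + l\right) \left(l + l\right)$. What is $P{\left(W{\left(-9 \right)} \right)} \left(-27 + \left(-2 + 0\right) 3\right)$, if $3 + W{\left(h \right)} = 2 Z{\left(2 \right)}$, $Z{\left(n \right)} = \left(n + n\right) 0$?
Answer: $-1188$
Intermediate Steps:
$Z{\left(n \right)} = 0$ ($Z{\left(n \right)} = 2 n 0 = 0$)
$W{\left(h \right)} = -3$ ($W{\left(h \right)} = -3 + 2 \cdot 0 = -3 + 0 = -3$)
$P{\left(l \right)} = 4 l^{2}$ ($P{\left(l \right)} = 2 l 2 l = 4 l^{2}$)
$P{\left(W{\left(-9 \right)} \right)} \left(-27 + \left(-2 + 0\right) 3\right) = 4 \left(-3\right)^{2} \left(-27 + \left(-2 + 0\right) 3\right) = 4 \cdot 9 \left(-27 - 6\right) = 36 \left(-27 - 6\right) = 36 \left(-33\right) = -1188$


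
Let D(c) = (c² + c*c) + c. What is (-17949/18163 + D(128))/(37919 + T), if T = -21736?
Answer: 597472099/293931829 ≈ 2.0327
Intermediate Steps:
D(c) = c + 2*c² (D(c) = (c² + c²) + c = 2*c² + c = c + 2*c²)
(-17949/18163 + D(128))/(37919 + T) = (-17949/18163 + 128*(1 + 2*128))/(37919 - 21736) = (-17949*1/18163 + 128*(1 + 256))/16183 = (-17949/18163 + 128*257)*(1/16183) = (-17949/18163 + 32896)*(1/16183) = (597472099/18163)*(1/16183) = 597472099/293931829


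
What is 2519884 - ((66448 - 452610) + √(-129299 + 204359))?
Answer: 2906046 - 6*√2085 ≈ 2.9058e+6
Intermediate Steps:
2519884 - ((66448 - 452610) + √(-129299 + 204359)) = 2519884 - (-386162 + √75060) = 2519884 - (-386162 + 6*√2085) = 2519884 + (386162 - 6*√2085) = 2906046 - 6*√2085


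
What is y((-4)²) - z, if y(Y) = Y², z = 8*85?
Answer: -424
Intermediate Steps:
z = 680
y((-4)²) - z = ((-4)²)² - 1*680 = 16² - 680 = 256 - 680 = -424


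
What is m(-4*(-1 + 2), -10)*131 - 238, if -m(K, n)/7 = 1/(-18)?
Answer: -3367/18 ≈ -187.06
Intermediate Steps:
m(K, n) = 7/18 (m(K, n) = -7/(-18) = -7*(-1/18) = 7/18)
m(-4*(-1 + 2), -10)*131 - 238 = (7/18)*131 - 238 = 917/18 - 238 = -3367/18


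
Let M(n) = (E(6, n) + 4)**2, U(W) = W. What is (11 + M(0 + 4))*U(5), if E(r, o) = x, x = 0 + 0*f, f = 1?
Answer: 135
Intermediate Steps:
x = 0 (x = 0 + 0*1 = 0 + 0 = 0)
E(r, o) = 0
M(n) = 16 (M(n) = (0 + 4)**2 = 4**2 = 16)
(11 + M(0 + 4))*U(5) = (11 + 16)*5 = 27*5 = 135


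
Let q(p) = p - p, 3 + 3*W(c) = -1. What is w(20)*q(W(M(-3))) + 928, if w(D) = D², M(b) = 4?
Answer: 928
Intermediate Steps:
W(c) = -4/3 (W(c) = -1 + (⅓)*(-1) = -1 - ⅓ = -4/3)
q(p) = 0
w(20)*q(W(M(-3))) + 928 = 20²*0 + 928 = 400*0 + 928 = 0 + 928 = 928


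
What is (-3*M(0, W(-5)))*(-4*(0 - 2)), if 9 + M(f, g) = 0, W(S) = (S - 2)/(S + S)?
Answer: 216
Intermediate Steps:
W(S) = (-2 + S)/(2*S) (W(S) = (-2 + S)/((2*S)) = (-2 + S)*(1/(2*S)) = (-2 + S)/(2*S))
M(f, g) = -9 (M(f, g) = -9 + 0 = -9)
(-3*M(0, W(-5)))*(-4*(0 - 2)) = (-3*(-9))*(-4*(0 - 2)) = 27*(-4*(-2)) = 27*8 = 216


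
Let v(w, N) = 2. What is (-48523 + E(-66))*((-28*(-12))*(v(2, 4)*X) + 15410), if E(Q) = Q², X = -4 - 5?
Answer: -413491454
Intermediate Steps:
X = -9
(-48523 + E(-66))*((-28*(-12))*(v(2, 4)*X) + 15410) = (-48523 + (-66)²)*((-28*(-12))*(2*(-9)) + 15410) = (-48523 + 4356)*(336*(-18) + 15410) = -44167*(-6048 + 15410) = -44167*9362 = -413491454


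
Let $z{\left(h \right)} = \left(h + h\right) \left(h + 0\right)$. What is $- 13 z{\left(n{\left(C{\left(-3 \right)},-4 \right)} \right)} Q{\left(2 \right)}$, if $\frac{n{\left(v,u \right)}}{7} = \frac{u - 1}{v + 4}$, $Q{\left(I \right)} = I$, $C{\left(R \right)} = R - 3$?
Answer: $-15925$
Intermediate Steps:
$C{\left(R \right)} = -3 + R$
$n{\left(v,u \right)} = \frac{7 \left(-1 + u\right)}{4 + v}$ ($n{\left(v,u \right)} = 7 \frac{u - 1}{v + 4} = 7 \frac{-1 + u}{4 + v} = \frac{7 \left(-1 + u\right)}{4 + v}$)
$z{\left(h \right)} = 2 h^{2}$ ($z{\left(h \right)} = 2 h h = 2 h^{2}$)
$- 13 z{\left(n{\left(C{\left(-3 \right)},-4 \right)} \right)} Q{\left(2 \right)} = - 13 \cdot 2 \left(\frac{7 \left(-1 - 4\right)}{4 - 6}\right)^{2} \cdot 2 = - 13 \cdot 2 \left(7 \frac{1}{4 - 6} \left(-5\right)\right)^{2} \cdot 2 = - 13 \cdot 2 \left(7 \frac{1}{-2} \left(-5\right)\right)^{2} \cdot 2 = - 13 \cdot 2 \left(7 \left(- \frac{1}{2}\right) \left(-5\right)\right)^{2} \cdot 2 = - 13 \cdot 2 \left(\frac{35}{2}\right)^{2} \cdot 2 = - 13 \cdot 2 \cdot \frac{1225}{4} \cdot 2 = \left(-13\right) \frac{1225}{2} \cdot 2 = \left(- \frac{15925}{2}\right) 2 = -15925$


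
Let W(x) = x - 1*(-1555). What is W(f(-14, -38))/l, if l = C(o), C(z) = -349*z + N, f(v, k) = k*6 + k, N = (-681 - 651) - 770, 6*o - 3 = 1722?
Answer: -2578/204879 ≈ -0.012583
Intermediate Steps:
o = 575/2 (o = 1/2 + (1/6)*1722 = 1/2 + 287 = 575/2 ≈ 287.50)
N = -2102 (N = -1332 - 770 = -2102)
f(v, k) = 7*k (f(v, k) = 6*k + k = 7*k)
W(x) = 1555 + x (W(x) = x + 1555 = 1555 + x)
C(z) = -2102 - 349*z (C(z) = -349*z - 2102 = -2102 - 349*z)
l = -204879/2 (l = -2102 - 349*575/2 = -2102 - 200675/2 = -204879/2 ≈ -1.0244e+5)
W(f(-14, -38))/l = (1555 + 7*(-38))/(-204879/2) = (1555 - 266)*(-2/204879) = 1289*(-2/204879) = -2578/204879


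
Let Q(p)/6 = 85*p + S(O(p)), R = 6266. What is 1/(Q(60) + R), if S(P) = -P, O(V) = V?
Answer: 1/36506 ≈ 2.7393e-5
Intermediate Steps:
Q(p) = 504*p (Q(p) = 6*(85*p - p) = 6*(84*p) = 504*p)
1/(Q(60) + R) = 1/(504*60 + 6266) = 1/(30240 + 6266) = 1/36506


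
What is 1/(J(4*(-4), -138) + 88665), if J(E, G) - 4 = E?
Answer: 1/88653 ≈ 1.1280e-5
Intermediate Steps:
J(E, G) = 4 + E
1/(J(4*(-4), -138) + 88665) = 1/((4 + 4*(-4)) + 88665) = 1/((4 - 16) + 88665) = 1/(-12 + 88665) = 1/88653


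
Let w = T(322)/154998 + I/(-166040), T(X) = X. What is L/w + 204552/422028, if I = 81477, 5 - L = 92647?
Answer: 13975154596311015966/73710162953509 ≈ 1.8960e+5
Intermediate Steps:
L = -92642 (L = 5 - 1*92647 = 5 - 92647 = -92642)
w = -6287653583/12867933960 (w = 322/154998 + 81477/(-166040) = 322*(1/154998) + 81477*(-1/166040) = 161/77499 - 81477/166040 = -6287653583/12867933960 ≈ -0.48863)
L/w + 204552/422028 = -92642/(-6287653583/12867933960) + 204552/422028 = -92642*(-12867933960/6287653583) + 204552*(1/422028) = 1192111137922320/6287653583 + 5682/11723 = 13975154596311015966/73710162953509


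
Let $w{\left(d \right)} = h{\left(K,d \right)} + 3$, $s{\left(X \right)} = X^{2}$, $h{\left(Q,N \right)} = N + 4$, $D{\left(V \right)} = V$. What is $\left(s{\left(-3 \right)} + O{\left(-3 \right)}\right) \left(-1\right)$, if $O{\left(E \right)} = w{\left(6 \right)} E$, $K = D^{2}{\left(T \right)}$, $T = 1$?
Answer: $30$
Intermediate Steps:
$K = 1$ ($K = 1^{2} = 1$)
$h{\left(Q,N \right)} = 4 + N$
$w{\left(d \right)} = 7 + d$ ($w{\left(d \right)} = \left(4 + d\right) + 3 = 7 + d$)
$O{\left(E \right)} = 13 E$ ($O{\left(E \right)} = \left(7 + 6\right) E = 13 E$)
$\left(s{\left(-3 \right)} + O{\left(-3 \right)}\right) \left(-1\right) = \left(\left(-3\right)^{2} + 13 \left(-3\right)\right) \left(-1\right) = \left(9 - 39\right) \left(-1\right) = \left(-30\right) \left(-1\right) = 30$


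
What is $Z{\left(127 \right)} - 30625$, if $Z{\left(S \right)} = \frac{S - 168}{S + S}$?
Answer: $- \frac{7778791}{254} \approx -30625.0$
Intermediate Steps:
$Z{\left(S \right)} = \frac{-168 + S}{2 S}$
$Z{\left(127 \right)} - 30625 = \frac{-168 + 127}{2 \cdot 127} - 30625 = \frac{1}{2} \cdot \frac{1}{127} \left(-41\right) - 30625 = - \frac{41}{254} - 30625 = - \frac{7778791}{254}$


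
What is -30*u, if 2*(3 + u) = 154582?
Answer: -2318640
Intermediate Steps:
u = 77288 (u = -3 + (1/2)*154582 = -3 + 77291 = 77288)
-30*u = -30*77288 = -2318640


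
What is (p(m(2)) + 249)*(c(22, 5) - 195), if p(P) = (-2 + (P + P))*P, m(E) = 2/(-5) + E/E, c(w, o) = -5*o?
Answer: -273372/5 ≈ -54674.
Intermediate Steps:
m(E) = 3/5 (m(E) = 2*(-1/5) + 1 = -2/5 + 1 = 3/5)
p(P) = P*(-2 + 2*P) (p(P) = (-2 + 2*P)*P = P*(-2 + 2*P))
(p(m(2)) + 249)*(c(22, 5) - 195) = (2*(3/5)*(-1 + 3/5) + 249)*(-5*5 - 195) = (2*(3/5)*(-2/5) + 249)*(-25 - 195) = (-12/25 + 249)*(-220) = (6213/25)*(-220) = -273372/5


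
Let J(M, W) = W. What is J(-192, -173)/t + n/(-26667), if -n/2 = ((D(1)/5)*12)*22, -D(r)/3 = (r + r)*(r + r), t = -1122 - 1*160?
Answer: 1660467/18992830 ≈ 0.087426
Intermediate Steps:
t = -1282 (t = -1122 - 160 = -1282)
D(r) = -12*r**2 (D(r) = -3*(r + r)*(r + r) = -3*2*r*2*r = -12*r**2)
n = 6336/5 (n = -2*(-12*1**2/5)*12*22 = -2*(-12*1*(1/5))*12*22 = -2*-12*1/5*12*22 = -2*(-12/5*12)*22 = -(-288)*22/5 = -2*(-3168/5) = 6336/5 ≈ 1267.2)
J(-192, -173)/t + n/(-26667) = -173/(-1282) + (6336/5)/(-26667) = -173*(-1/1282) + (6336/5)*(-1/26667) = 173/1282 - 704/14815 = 1660467/18992830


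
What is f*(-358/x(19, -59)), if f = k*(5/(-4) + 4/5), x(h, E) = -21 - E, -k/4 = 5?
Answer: -1611/19 ≈ -84.789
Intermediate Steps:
k = -20 (k = -4*5 = -20)
f = 9 (f = -20*(5/(-4) + 4/5) = -20*(5*(-¼) + 4*(⅕)) = -20*(-5/4 + ⅘) = -20*(-9/20) = 9)
f*(-358/x(19, -59)) = 9*(-358/(-21 - 1*(-59))) = 9*(-358/(-21 + 59)) = 9*(-358/38) = 9*(-358*1/38) = 9*(-179/19) = -1611/19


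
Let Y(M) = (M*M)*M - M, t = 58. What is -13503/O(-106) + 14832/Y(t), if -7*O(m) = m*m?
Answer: 3100558581/365271124 ≈ 8.4884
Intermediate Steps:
O(m) = -m²/7 (O(m) = -m*m/7 = -m²/7)
Y(M) = M³ - M (Y(M) = M²*M - M = M³ - M)
-13503/O(-106) + 14832/Y(t) = -13503/((-⅐*(-106)²)) + 14832/(58³ - 1*58) = -13503/((-⅐*11236)) + 14832/(195112 - 58) = -13503/(-11236/7) + 14832/195054 = -13503*(-7/11236) + 14832*(1/195054) = 94521/11236 + 2472/32509 = 3100558581/365271124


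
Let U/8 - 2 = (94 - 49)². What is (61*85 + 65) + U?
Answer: 21466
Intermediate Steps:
U = 16216 (U = 16 + 8*(94 - 49)² = 16 + 8*45² = 16 + 8*2025 = 16 + 16200 = 16216)
(61*85 + 65) + U = (61*85 + 65) + 16216 = (5185 + 65) + 16216 = 5250 + 16216 = 21466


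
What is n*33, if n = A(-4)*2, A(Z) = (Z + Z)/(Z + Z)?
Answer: 66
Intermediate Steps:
A(Z) = 1 (A(Z) = (2*Z)/((2*Z)) = (2*Z)*(1/(2*Z)) = 1)
n = 2 (n = 1*2 = 2)
n*33 = 2*33 = 66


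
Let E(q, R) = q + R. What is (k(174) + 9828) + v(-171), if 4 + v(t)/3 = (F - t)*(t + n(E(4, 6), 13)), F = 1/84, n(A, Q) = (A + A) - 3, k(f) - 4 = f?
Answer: -138027/2 ≈ -69014.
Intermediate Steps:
E(q, R) = R + q
k(f) = 4 + f
n(A, Q) = -3 + 2*A (n(A, Q) = 2*A - 3 = -3 + 2*A)
F = 1/84 ≈ 0.011905
v(t) = -12 + 3*(17 + t)*(1/84 - t) (v(t) = -12 + 3*((1/84 - t)*(t + (-3 + 2*(6 + 4)))) = -12 + 3*((1/84 - t)*(t + (-3 + 2*10))) = -12 + 3*((1/84 - t)*(t + (-3 + 20))) = -12 + 3*((1/84 - t)*(t + 17)) = -12 + 3*((1/84 - t)*(17 + t)) = -12 + 3*((17 + t)*(1/84 - t)) = -12 + 3*(17 + t)*(1/84 - t))
(k(174) + 9828) + v(-171) = ((4 + 174) + 9828) + (-319/28 - 3*(-171)² - 1427/28*(-171)) = (178 + 9828) + (-319/28 - 3*29241 + 244017/28) = 10006 + (-319/28 - 87723 + 244017/28) = 10006 - 158039/2 = -138027/2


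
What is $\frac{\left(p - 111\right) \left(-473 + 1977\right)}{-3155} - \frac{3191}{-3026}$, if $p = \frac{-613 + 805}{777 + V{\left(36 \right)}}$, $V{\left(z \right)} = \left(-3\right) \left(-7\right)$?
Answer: $\frac{68381304489}{1269754990} \approx 53.854$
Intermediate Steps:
$V{\left(z \right)} = 21$
$p = \frac{32}{133}$ ($p = \frac{-613 + 805}{777 + 21} = \frac{192}{798} = 192 \cdot \frac{1}{798} = \frac{32}{133} \approx 0.2406$)
$\frac{\left(p - 111\right) \left(-473 + 1977\right)}{-3155} - \frac{3191}{-3026} = \frac{\left(\frac{32}{133} - 111\right) \left(-473 + 1977\right)}{-3155} - \frac{3191}{-3026} = \left(\frac{32}{133} - 111\right) 1504 \left(- \frac{1}{3155}\right) - - \frac{3191}{3026} = \left(\frac{32}{133} - 111\right) 1504 \left(- \frac{1}{3155}\right) + \frac{3191}{3026} = \left(- \frac{14731}{133}\right) 1504 \left(- \frac{1}{3155}\right) + \frac{3191}{3026} = \left(- \frac{22155424}{133}\right) \left(- \frac{1}{3155}\right) + \frac{3191}{3026} = \frac{22155424}{419615} + \frac{3191}{3026} = \frac{68381304489}{1269754990}$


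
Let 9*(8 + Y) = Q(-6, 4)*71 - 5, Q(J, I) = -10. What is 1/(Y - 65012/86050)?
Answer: -387225/34153229 ≈ -0.011338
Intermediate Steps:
Y = -787/9 (Y = -8 + (-10*71 - 5)/9 = -8 + (-710 - 5)/9 = -8 + (⅑)*(-715) = -8 - 715/9 = -787/9 ≈ -87.444)
1/(Y - 65012/86050) = 1/(-787/9 - 65012/86050) = 1/(-787/9 - 65012*1/86050) = 1/(-787/9 - 32506/43025) = 1/(-34153229/387225) = -387225/34153229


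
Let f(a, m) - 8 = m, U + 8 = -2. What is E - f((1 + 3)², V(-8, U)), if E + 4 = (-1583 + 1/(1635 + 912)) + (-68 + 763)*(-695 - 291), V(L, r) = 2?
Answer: -1749450248/2547 ≈ -6.8687e+5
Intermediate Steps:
U = -10 (U = -8 - 2 = -10)
f(a, m) = 8 + m
E = -1749424778/2547 (E = -4 + ((-1583 + 1/(1635 + 912)) + (-68 + 763)*(-695 - 291)) = -4 + ((-1583 + 1/2547) + 695*(-986)) = -4 + ((-1583 + 1/2547) - 685270) = -4 + (-4031900/2547 - 685270) = -4 - 1749414590/2547 = -1749424778/2547 ≈ -6.8686e+5)
E - f((1 + 3)², V(-8, U)) = -1749424778/2547 - (8 + 2) = -1749424778/2547 - 1*10 = -1749424778/2547 - 10 = -1749450248/2547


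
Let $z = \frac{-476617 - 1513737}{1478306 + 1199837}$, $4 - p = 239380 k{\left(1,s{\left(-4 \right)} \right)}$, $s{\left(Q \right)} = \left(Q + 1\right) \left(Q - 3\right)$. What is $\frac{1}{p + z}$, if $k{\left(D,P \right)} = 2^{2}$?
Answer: $- \frac{2678143}{2564366763142} \approx -1.0444 \cdot 10^{-6}$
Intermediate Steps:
$s{\left(Q \right)} = \left(1 + Q\right) \left(-3 + Q\right)$
$k{\left(D,P \right)} = 4$
$p = -957516$ ($p = 4 - 239380 \cdot 4 = 4 - 957520 = -957516$)
$z = - \frac{1990354}{2678143} \approx -0.74318$
$\frac{1}{p + z} = \frac{1}{-957516 - \frac{1990354}{2678143}} = \frac{1}{- \frac{2564366763142}{2678143}} = - \frac{2678143}{2564366763142}$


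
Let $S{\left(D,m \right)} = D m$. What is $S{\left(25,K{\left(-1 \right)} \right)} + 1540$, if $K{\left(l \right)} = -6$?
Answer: $1390$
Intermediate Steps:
$S{\left(25,K{\left(-1 \right)} \right)} + 1540 = 25 \left(-6\right) + 1540 = -150 + 1540 = 1390$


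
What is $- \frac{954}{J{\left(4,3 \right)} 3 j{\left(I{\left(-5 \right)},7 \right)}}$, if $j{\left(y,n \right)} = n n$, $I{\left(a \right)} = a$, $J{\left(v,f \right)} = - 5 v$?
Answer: $\frac{159}{490} \approx 0.32449$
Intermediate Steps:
$j{\left(y,n \right)} = n^{2}$
$- \frac{954}{J{\left(4,3 \right)} 3 j{\left(I{\left(-5 \right)},7 \right)}} = - \frac{954}{\left(-5\right) 4 \cdot 3 \cdot 7^{2}} = - \frac{954}{\left(-20\right) 3 \cdot 49} = - \frac{954}{\left(-60\right) 49} = - \frac{954}{-2940} = \left(-954\right) \left(- \frac{1}{2940}\right) = \frac{159}{490}$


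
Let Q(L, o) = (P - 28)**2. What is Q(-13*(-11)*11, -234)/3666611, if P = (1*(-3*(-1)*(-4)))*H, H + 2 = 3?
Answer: 1600/3666611 ≈ 0.00043637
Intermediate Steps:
H = 1 (H = -2 + 3 = 1)
P = -12 (P = (1*(-3*(-1)*(-4)))*1 = (1*(3*(-4)))*1 = (1*(-12))*1 = -12*1 = -12)
Q(L, o) = 1600 (Q(L, o) = (-12 - 28)**2 = (-40)**2 = 1600)
Q(-13*(-11)*11, -234)/3666611 = 1600/3666611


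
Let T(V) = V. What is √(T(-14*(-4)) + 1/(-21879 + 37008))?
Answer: 5*√33889/123 ≈ 7.4833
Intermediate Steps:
√(T(-14*(-4)) + 1/(-21879 + 37008)) = √(-14*(-4) + 1/(-21879 + 37008)) = √(56 + 1/15129) = √(847225/15129) = 5*√33889/123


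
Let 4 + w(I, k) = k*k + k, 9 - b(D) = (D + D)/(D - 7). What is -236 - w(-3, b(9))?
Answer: -232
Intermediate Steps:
b(D) = 9 - 2*D/(-7 + D) (b(D) = 9 - (D + D)/(D - 7) = 9 - 2*D/(-7 + D))
w(I, k) = -4 + k + k² (w(I, k) = -4 + (k*k + k) = -4 + (k² + k) = -4 + (k + k²) = -4 + k + k²)
-236 - w(-3, b(9)) = -236 - (-4 + 7*(-9 + 9)/(-7 + 9) + (7*(-9 + 9)/(-7 + 9))²) = -236 - (-4 + 7*0/2 + (7*0/2)²) = -236 - (-4 + 7*(½)*0 + (7*(½)*0)²) = -236 - (-4 + 0 + 0²) = -236 - (-4 + 0 + 0) = -236 - 1*(-4) = -236 + 4 = -232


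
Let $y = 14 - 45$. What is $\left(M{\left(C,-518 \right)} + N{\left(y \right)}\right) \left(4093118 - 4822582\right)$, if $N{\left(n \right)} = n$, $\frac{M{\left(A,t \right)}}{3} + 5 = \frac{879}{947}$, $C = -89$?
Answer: $\frac{29853314200}{947} \approx 3.1524 \cdot 10^{7}$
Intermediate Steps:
$M{\left(A,t \right)} = - \frac{11568}{947}$ ($M{\left(A,t \right)} = -15 + 3 \cdot \frac{879}{947} = -15 + \frac{2637}{947} = - \frac{11568}{947}$)
$y = -31$ ($y = 14 - 45 = -31$)
$\left(M{\left(C,-518 \right)} + N{\left(y \right)}\right) \left(4093118 - 4822582\right) = \left(- \frac{11568}{947} - 31\right) \left(4093118 - 4822582\right) = \left(- \frac{40925}{947}\right) \left(-729464\right) = \frac{29853314200}{947}$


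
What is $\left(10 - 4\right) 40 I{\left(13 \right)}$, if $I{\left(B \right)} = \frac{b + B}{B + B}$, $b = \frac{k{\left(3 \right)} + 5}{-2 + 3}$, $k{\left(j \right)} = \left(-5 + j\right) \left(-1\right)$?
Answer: $\frac{2400}{13} \approx 184.62$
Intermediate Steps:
$k{\left(j \right)} = 5 - j$
$b = 7$ ($b = \frac{\left(5 - 3\right) + 5}{-2 + 3} = \frac{\left(5 - 3\right) + 5}{1} = \left(2 + 5\right) 1 = 7 \cdot 1 = 7$)
$I{\left(B \right)} = \frac{7 + B}{2 B}$ ($I{\left(B \right)} = \frac{7 + B}{B + B} = \frac{7 + B}{2 B}$)
$\left(10 - 4\right) 40 I{\left(13 \right)} = \left(10 - 4\right) 40 \frac{7 + 13}{2 \cdot 13} = 6 \cdot 40 \cdot \frac{1}{2} \cdot \frac{1}{13} \cdot 20 = 240 \cdot \frac{10}{13} = \frac{2400}{13}$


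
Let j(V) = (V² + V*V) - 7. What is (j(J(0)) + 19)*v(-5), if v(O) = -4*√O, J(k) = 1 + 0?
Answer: -56*I*√5 ≈ -125.22*I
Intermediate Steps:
J(k) = 1
j(V) = -7 + 2*V² (j(V) = (V² + V²) - 7 = 2*V² - 7 = -7 + 2*V²)
(j(J(0)) + 19)*v(-5) = ((-7 + 2*1²) + 19)*(-4*I*√5) = ((-7 + 2*1) + 19)*(-4*I*√5) = ((-7 + 2) + 19)*(-4*I*√5) = (-5 + 19)*(-4*I*√5) = 14*(-4*I*√5) = -56*I*√5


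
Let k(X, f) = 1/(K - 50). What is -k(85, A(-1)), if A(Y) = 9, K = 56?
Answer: -⅙ ≈ -0.16667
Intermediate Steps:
k(X, f) = ⅙ (k(X, f) = 1/(56 - 50) = 1/6 = ⅙)
-k(85, A(-1)) = -1*⅙ = -⅙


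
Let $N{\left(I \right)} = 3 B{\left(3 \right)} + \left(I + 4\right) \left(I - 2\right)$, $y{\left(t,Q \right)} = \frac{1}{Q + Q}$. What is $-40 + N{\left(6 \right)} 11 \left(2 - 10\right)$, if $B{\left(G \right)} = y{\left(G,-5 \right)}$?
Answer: $- \frac{17668}{5} \approx -3533.6$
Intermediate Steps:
$y{\left(t,Q \right)} = \frac{1}{2 Q}$
$B{\left(G \right)} = - \frac{1}{10}$ ($B{\left(G \right)} = \frac{1}{2 \left(-5\right)} = \frac{1}{2} \left(- \frac{1}{5}\right) = - \frac{1}{10}$)
$N{\left(I \right)} = - \frac{3}{10} + \left(-2 + I\right) \left(4 + I\right)$ ($N{\left(I \right)} = 3 \left(- \frac{1}{10}\right) + \left(I + 4\right) \left(I - 2\right) = - \frac{3}{10} + \left(4 + I\right) \left(-2 + I\right) = - \frac{3}{10} + \left(-2 + I\right) \left(4 + I\right)$)
$-40 + N{\left(6 \right)} 11 \left(2 - 10\right) = -40 + \left(- \frac{83}{10} + 6^{2} + 2 \cdot 6\right) 11 \left(2 - 10\right) = -40 + \left(- \frac{83}{10} + 36 + 12\right) 11 \left(-8\right) = -40 + \frac{397}{10} \left(-88\right) = -40 - \frac{17468}{5} = - \frac{17668}{5}$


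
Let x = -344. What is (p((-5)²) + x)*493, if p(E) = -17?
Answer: -177973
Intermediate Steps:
(p((-5)²) + x)*493 = (-17 - 344)*493 = -361*493 = -177973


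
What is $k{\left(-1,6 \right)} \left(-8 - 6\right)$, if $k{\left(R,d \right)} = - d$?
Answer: $84$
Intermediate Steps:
$k{\left(-1,6 \right)} \left(-8 - 6\right) = \left(-1\right) 6 \left(-8 - 6\right) = \left(-6\right) \left(-14\right) = 84$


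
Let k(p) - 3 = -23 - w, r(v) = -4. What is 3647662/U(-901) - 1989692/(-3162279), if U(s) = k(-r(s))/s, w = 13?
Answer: 3464322479376578/34785069 ≈ 9.9592e+7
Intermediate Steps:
k(p) = -33 (k(p) = 3 + (-23 - 1*13) = 3 + (-23 - 13) = 3 - 36 = -33)
U(s) = -33/s
3647662/U(-901) - 1989692/(-3162279) = 3647662/((-33/(-901))) - 1989692/(-3162279) = 3647662/((-33*(-1/901))) - 1989692*(-1/3162279) = 3647662/(33/901) + 1989692/3162279 = 3647662*(901/33) + 1989692/3162279 = 3286543462/33 + 1989692/3162279 = 3464322479376578/34785069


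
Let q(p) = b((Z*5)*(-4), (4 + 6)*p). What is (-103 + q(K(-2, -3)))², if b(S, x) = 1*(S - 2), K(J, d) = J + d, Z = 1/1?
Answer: 15625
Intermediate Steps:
Z = 1
b(S, x) = -2 + S (b(S, x) = 1*(-2 + S) = -2 + S)
q(p) = -22 (q(p) = -2 + (1*5)*(-4) = -2 + 5*(-4) = -2 - 20 = -22)
(-103 + q(K(-2, -3)))² = (-103 - 22)² = (-125)² = 15625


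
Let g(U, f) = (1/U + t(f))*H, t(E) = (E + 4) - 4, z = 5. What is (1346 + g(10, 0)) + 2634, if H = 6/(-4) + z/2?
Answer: 39801/10 ≈ 3980.1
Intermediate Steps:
t(E) = E (t(E) = (4 + E) - 4 = E)
H = 1 (H = 6/(-4) + 5/2 = 6*(-¼) + 5*(½) = -3/2 + 5/2 = 1)
g(U, f) = f + 1/U (g(U, f) = (1/U + f)*1 = (f + 1/U)*1 = f + 1/U)
(1346 + g(10, 0)) + 2634 = (1346 + (0 + 1/10)) + 2634 = (1346 + (0 + ⅒)) + 2634 = (1346 + ⅒) + 2634 = 13461/10 + 2634 = 39801/10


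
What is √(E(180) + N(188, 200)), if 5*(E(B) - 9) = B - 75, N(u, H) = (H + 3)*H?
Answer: √40630 ≈ 201.57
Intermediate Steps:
N(u, H) = H*(3 + H) (N(u, H) = (3 + H)*H = H*(3 + H))
E(B) = -6 + B/5 (E(B) = 9 + (B - 75)/5 = 9 + (-75 + B)/5 = 9 + (-15 + B/5) = -6 + B/5)
√(E(180) + N(188, 200)) = √((-6 + (⅕)*180) + 200*(3 + 200)) = √((-6 + 36) + 200*203) = √(30 + 40600) = √40630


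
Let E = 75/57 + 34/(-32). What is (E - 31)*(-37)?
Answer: 345839/304 ≈ 1137.6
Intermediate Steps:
E = 77/304 (E = 75*(1/57) + 34*(-1/32) = 25/19 - 17/16 = 77/304 ≈ 0.25329)
(E - 31)*(-37) = (77/304 - 31)*(-37) = -9347/304*(-37) = 345839/304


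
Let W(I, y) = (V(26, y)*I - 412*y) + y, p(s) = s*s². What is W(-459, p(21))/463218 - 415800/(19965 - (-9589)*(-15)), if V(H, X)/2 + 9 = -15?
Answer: -3068307117/637542374 ≈ -4.8127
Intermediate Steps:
V(H, X) = -48 (V(H, X) = -18 + 2*(-15) = -18 - 30 = -48)
p(s) = s³
W(I, y) = -411*y - 48*I (W(I, y) = (-48*I - 412*y) + y = (-412*y - 48*I) + y = -411*y - 48*I)
W(-459, p(21))/463218 - 415800/(19965 - (-9589)*(-15)) = (-411*21³ - 48*(-459))/463218 - 415800/(19965 - (-9589)*(-15)) = (-411*9261 + 22032)*(1/463218) - 415800/(19965 - 1*143835) = (-3806271 + 22032)*(1/463218) - 415800/(19965 - 143835) = -3784239*1/463218 - 415800/(-123870) = -1261413/154406 - 415800*(-1/123870) = -1261413/154406 + 13860/4129 = -3068307117/637542374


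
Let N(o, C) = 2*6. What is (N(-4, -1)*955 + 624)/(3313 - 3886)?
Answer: -4028/191 ≈ -21.089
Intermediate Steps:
N(o, C) = 12
(N(-4, -1)*955 + 624)/(3313 - 3886) = (12*955 + 624)/(3313 - 3886) = (11460 + 624)/(-573) = 12084*(-1/573) = -4028/191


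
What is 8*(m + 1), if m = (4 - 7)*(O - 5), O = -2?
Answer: 176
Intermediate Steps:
m = 21 (m = (4 - 7)*(-2 - 5) = -3*(-7) = 21)
8*(m + 1) = 8*(21 + 1) = 8*22 = 176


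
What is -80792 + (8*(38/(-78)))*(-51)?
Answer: -1047712/13 ≈ -80593.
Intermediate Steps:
-80792 + (8*(38/(-78)))*(-51) = -80792 + (8*(38*(-1/78)))*(-51) = -80792 + (8*(-19/39))*(-51) = -80792 - 152/39*(-51) = -80792 + 2584/13 = -1047712/13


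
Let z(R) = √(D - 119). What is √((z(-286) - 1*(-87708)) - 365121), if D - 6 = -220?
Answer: √(-277413 + 3*I*√37) ≈ 0.017 + 526.7*I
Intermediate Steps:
D = -214 (D = 6 - 220 = -214)
z(R) = 3*I*√37 (z(R) = √(-214 - 119) = √(-333) = 3*I*√37)
√((z(-286) - 1*(-87708)) - 365121) = √((3*I*√37 - 1*(-87708)) - 365121) = √((3*I*√37 + 87708) - 365121) = √((87708 + 3*I*√37) - 365121) = √(-277413 + 3*I*√37)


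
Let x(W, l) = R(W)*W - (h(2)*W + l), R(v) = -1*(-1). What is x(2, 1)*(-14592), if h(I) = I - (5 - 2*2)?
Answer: 14592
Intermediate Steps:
h(I) = -1 + I (h(I) = I - (5 - 4) = I - 1*1 = I - 1 = -1 + I)
R(v) = 1
x(W, l) = -l (x(W, l) = 1*W - ((-1 + 2)*W + l) = W - (1*W + l) = W - (W + l) = W + (-W - l) = -l)
x(2, 1)*(-14592) = -1*1*(-14592) = -1*(-14592) = 14592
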